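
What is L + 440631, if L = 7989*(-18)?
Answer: 296829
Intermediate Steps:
L = -143802
L + 440631 = -143802 + 440631 = 296829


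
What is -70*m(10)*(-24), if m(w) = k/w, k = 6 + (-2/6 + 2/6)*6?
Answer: 1008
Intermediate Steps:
k = 6 (k = 6 + (-2*⅙ + 2*(⅙))*6 = 6 + (-⅓ + ⅓)*6 = 6 + 0*6 = 6 + 0 = 6)
m(w) = 6/w
-70*m(10)*(-24) = -420/10*(-24) = -70*⅗*(-24) = -42*(-24) = 1008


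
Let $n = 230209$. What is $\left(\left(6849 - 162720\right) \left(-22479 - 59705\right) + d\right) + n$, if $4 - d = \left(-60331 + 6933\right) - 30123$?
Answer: $12810415998$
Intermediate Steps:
$d = 83525$ ($d = 4 - \left(\left(-60331 + 6933\right) - 30123\right) = 4 - \left(-53398 - 30123\right) = 4 - -83521 = 4 + 83521 = 83525$)
$\left(\left(6849 - 162720\right) \left(-22479 - 59705\right) + d\right) + n = \left(\left(6849 - 162720\right) \left(-22479 - 59705\right) + 83525\right) + 230209 = \left(\left(-155871\right) \left(-82184\right) + 83525\right) + 230209 = \left(12810102264 + 83525\right) + 230209 = 12810185789 + 230209 = 12810415998$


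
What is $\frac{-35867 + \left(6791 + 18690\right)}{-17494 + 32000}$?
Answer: $- \frac{5193}{7253} \approx -0.71598$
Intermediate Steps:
$\frac{-35867 + \left(6791 + 18690\right)}{-17494 + 32000} = \frac{-35867 + 25481}{14506} = \left(-10386\right) \frac{1}{14506} = - \frac{5193}{7253}$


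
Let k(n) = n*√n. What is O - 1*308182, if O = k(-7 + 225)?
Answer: -308182 + 218*√218 ≈ -3.0496e+5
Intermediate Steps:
k(n) = n^(3/2)
O = 218*√218 (O = (-7 + 225)^(3/2) = 218^(3/2) = 218*√218 ≈ 3218.7)
O - 1*308182 = 218*√218 - 1*308182 = 218*√218 - 308182 = -308182 + 218*√218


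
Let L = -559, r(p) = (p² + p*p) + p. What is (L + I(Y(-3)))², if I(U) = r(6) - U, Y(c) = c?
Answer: 228484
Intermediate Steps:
r(p) = p + 2*p² (r(p) = (p² + p²) + p = 2*p² + p = p + 2*p²)
I(U) = 78 - U (I(U) = 6*(1 + 2*6) - U = 6*(1 + 12) - U = 6*13 - U = 78 - U)
(L + I(Y(-3)))² = (-559 + (78 - 1*(-3)))² = (-559 + (78 + 3))² = (-559 + 81)² = (-478)² = 228484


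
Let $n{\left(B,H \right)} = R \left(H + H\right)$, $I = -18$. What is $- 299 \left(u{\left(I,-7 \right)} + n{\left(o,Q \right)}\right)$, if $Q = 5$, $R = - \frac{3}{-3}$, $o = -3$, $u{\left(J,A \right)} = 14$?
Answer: $-7176$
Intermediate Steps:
$R = 1$ ($R = \left(-3\right) \left(- \frac{1}{3}\right) = 1$)
$n{\left(B,H \right)} = 2 H$ ($n{\left(B,H \right)} = 1 \left(H + H\right) = 1 \cdot 2 H = 2 H$)
$- 299 \left(u{\left(I,-7 \right)} + n{\left(o,Q \right)}\right) = - 299 \left(14 + 2 \cdot 5\right) = - 299 \left(14 + 10\right) = \left(-299\right) 24 = -7176$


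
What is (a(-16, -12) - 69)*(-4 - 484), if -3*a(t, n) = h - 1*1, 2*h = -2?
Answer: 100040/3 ≈ 33347.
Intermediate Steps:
h = -1 (h = (½)*(-2) = -1)
a(t, n) = ⅔ (a(t, n) = -(-1 - 1*1)/3 = -(-1 - 1)/3 = -⅓*(-2) = ⅔)
(a(-16, -12) - 69)*(-4 - 484) = (⅔ - 69)*(-4 - 484) = -205/3*(-488) = 100040/3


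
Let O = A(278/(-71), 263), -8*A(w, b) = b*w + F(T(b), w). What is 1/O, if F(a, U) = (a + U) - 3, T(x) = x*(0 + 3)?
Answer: 284/8793 ≈ 0.032298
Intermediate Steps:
T(x) = 3*x (T(x) = x*3 = 3*x)
F(a, U) = -3 + U + a (F(a, U) = (U + a) - 3 = -3 + U + a)
A(w, b) = 3/8 - 3*b/8 - w/8 - b*w/8 (A(w, b) = -(b*w + (-3 + w + 3*b))/8 = -(-3 + w + 3*b + b*w)/8 = 3/8 - 3*b/8 - w/8 - b*w/8)
O = 8793/284 (O = 3/8 - 3/8*263 - 139/(4*(-71)) - 1/8*263*278/(-71) = 3/8 - 789/8 - 139*(-1)/(4*71) - 1/8*263*278*(-1/71) = 3/8 - 789/8 - 1/8*(-278/71) - 1/8*263*(-278/71) = 3/8 - 789/8 + 139/284 + 36557/284 = 8793/284 ≈ 30.961)
1/O = 1/(8793/284) = 284/8793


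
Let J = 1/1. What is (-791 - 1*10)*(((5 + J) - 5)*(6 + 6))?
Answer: -9612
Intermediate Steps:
J = 1
(-791 - 1*10)*(((5 + J) - 5)*(6 + 6)) = (-791 - 1*10)*(((5 + 1) - 5)*(6 + 6)) = (-791 - 10)*((6 - 5)*12) = -801*12 = -9612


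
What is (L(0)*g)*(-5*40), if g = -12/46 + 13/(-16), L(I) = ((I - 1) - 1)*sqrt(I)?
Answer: 0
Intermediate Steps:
L(I) = sqrt(I)*(-2 + I) (L(I) = ((-1 + I) - 1)*sqrt(I) = (-2 + I)*sqrt(I) = sqrt(I)*(-2 + I))
g = -395/368 (g = -12*1/46 + 13*(-1/16) = -6/23 - 13/16 = -395/368 ≈ -1.0734)
(L(0)*g)*(-5*40) = ((sqrt(0)*(-2 + 0))*(-395/368))*(-5*40) = ((0*(-2))*(-395/368))*(-200) = (0*(-395/368))*(-200) = 0*(-200) = 0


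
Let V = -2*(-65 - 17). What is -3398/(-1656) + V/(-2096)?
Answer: 107041/54234 ≈ 1.9737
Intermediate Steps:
V = 164 (V = -2*(-82) = 164)
-3398/(-1656) + V/(-2096) = -3398/(-1656) + 164/(-2096) = -3398*(-1/1656) + 164*(-1/2096) = 1699/828 - 41/524 = 107041/54234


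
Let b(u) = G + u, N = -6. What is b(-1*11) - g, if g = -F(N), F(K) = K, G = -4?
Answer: -21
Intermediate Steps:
g = 6 (g = -1*(-6) = 6)
b(u) = -4 + u
b(-1*11) - g = (-4 - 1*11) - 1*6 = (-4 - 11) - 6 = -15 - 6 = -21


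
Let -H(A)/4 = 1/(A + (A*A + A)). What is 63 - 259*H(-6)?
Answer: 637/6 ≈ 106.17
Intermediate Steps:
H(A) = -4/(A² + 2*A) (H(A) = -4/(A + (A*A + A)) = -4/(A + (A² + A)) = -4/(A + (A + A²)) = -4/(A² + 2*A))
63 - 259*H(-6) = 63 - (-1036)/((-6)*(2 - 6)) = 63 - (-1036)*(-1)/(6*(-4)) = 63 - (-1036)*(-1)*(-1)/(6*4) = 63 - 259*(-⅙) = 63 + 259/6 = 637/6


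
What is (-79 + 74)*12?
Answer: -60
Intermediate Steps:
(-79 + 74)*12 = -5*12 = -60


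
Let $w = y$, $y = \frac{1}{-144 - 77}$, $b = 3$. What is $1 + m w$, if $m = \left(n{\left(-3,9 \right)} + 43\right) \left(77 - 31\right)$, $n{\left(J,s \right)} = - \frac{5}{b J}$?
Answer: $- \frac{16043}{1989} \approx -8.0659$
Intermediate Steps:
$y = - \frac{1}{221}$ ($y = \frac{1}{-221} = - \frac{1}{221} \approx -0.0045249$)
$w = - \frac{1}{221} \approx -0.0045249$
$n{\left(J,s \right)} = - \frac{5}{3 J}$
$m = \frac{18032}{9}$ ($m = \left(- \frac{5}{3 \left(-3\right)} + 43\right) \left(77 - 31\right) = \left(\left(- \frac{5}{3}\right) \left(- \frac{1}{3}\right) + 43\right) 46 = \left(\frac{5}{9} + 43\right) 46 = \frac{392}{9} \cdot 46 = \frac{18032}{9} \approx 2003.6$)
$1 + m w = 1 + \frac{18032}{9} \left(- \frac{1}{221}\right) = 1 - \frac{18032}{1989} = - \frac{16043}{1989}$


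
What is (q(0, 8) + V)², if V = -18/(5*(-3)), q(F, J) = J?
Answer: 2116/25 ≈ 84.640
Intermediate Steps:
V = 6/5 (V = -18/(-15) = -18*(-1/15) = 6/5 ≈ 1.2000)
(q(0, 8) + V)² = (8 + 6/5)² = (46/5)² = 2116/25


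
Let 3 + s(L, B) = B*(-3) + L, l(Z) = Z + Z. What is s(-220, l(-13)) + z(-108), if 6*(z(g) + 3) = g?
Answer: -166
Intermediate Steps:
z(g) = -3 + g/6
l(Z) = 2*Z
s(L, B) = -3 + L - 3*B (s(L, B) = -3 + (B*(-3) + L) = -3 + (-3*B + L) = -3 + (L - 3*B) = -3 + L - 3*B)
s(-220, l(-13)) + z(-108) = (-3 - 220 - 6*(-13)) + (-3 + (⅙)*(-108)) = (-3 - 220 - 3*(-26)) + (-3 - 18) = (-3 - 220 + 78) - 21 = -145 - 21 = -166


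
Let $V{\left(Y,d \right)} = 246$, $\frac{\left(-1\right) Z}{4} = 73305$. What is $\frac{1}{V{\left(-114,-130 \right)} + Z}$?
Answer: $- \frac{1}{292974} \approx -3.4133 \cdot 10^{-6}$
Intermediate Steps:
$Z = -293220$ ($Z = \left(-4\right) 73305 = -293220$)
$\frac{1}{V{\left(-114,-130 \right)} + Z} = \frac{1}{246 - 293220} = \frac{1}{-292974} = - \frac{1}{292974}$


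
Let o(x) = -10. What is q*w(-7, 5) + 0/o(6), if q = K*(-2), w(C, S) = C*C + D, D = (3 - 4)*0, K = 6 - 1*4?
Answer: -196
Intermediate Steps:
K = 2 (K = 6 - 4 = 2)
D = 0 (D = -1*0 = 0)
w(C, S) = C² (w(C, S) = C*C + 0 = C² + 0 = C²)
q = -4 (q = 2*(-2) = -4)
q*w(-7, 5) + 0/o(6) = -4*(-7)² + 0/(-10) = -4*49 + 0*(-⅒) = -196 + 0 = -196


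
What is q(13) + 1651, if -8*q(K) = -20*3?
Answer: 3317/2 ≈ 1658.5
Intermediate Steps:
q(K) = 15/2 (q(K) = -(-5)*4*3/8 = -(-5)*12/8 = -⅛*(-60) = 15/2)
q(13) + 1651 = 15/2 + 1651 = 3317/2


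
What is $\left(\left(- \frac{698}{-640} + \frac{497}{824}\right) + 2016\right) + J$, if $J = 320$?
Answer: $\frac{77050387}{32960} \approx 2337.7$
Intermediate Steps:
$\left(\left(- \frac{698}{-640} + \frac{497}{824}\right) + 2016\right) + J = \left(\left(- \frac{698}{-640} + \frac{497}{824}\right) + 2016\right) + 320 = \left(\left(\left(-698\right) \left(- \frac{1}{640}\right) + 497 \cdot \frac{1}{824}\right) + 2016\right) + 320 = \left(\left(\frac{349}{320} + \frac{497}{824}\right) + 2016\right) + 320 = \left(\frac{55827}{32960} + 2016\right) + 320 = \frac{66503187}{32960} + 320 = \frac{77050387}{32960}$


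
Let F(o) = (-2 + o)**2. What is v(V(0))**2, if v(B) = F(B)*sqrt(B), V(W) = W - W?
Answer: 0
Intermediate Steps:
V(W) = 0
v(B) = sqrt(B)*(-2 + B)**2 (v(B) = (-2 + B)**2*sqrt(B) = sqrt(B)*(-2 + B)**2)
v(V(0))**2 = (sqrt(0)*(-2 + 0)**2)**2 = (0*(-2)**2)**2 = (0*4)**2 = 0**2 = 0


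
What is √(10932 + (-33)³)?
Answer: I*√25005 ≈ 158.13*I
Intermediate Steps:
√(10932 + (-33)³) = √(10932 - 35937) = √(-25005) = I*√25005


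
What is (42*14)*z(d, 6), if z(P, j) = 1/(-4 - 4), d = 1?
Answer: -147/2 ≈ -73.500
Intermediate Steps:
z(P, j) = -⅛ (z(P, j) = 1/(-8) = -⅛)
(42*14)*z(d, 6) = (42*14)*(-⅛) = 588*(-⅛) = -147/2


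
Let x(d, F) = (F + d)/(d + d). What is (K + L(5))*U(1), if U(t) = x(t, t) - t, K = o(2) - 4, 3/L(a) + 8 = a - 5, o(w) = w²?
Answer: 0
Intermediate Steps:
L(a) = 3/(-13 + a) (L(a) = 3/(-8 + (a - 5)) = 3/(-8 + (-5 + a)) = 3/(-13 + a))
K = 0 (K = 2² - 4 = 4 - 4 = 0)
x(d, F) = (F + d)/(2*d) (x(d, F) = (F + d)/((2*d)) = (F + d)*(1/(2*d)) = (F + d)/(2*d))
U(t) = 1 - t (U(t) = (t + t)/(2*t) - t = (2*t)/(2*t) - t = 1 - t)
(K + L(5))*U(1) = (0 + 3/(-13 + 5))*(1 - 1*1) = (0 + 3/(-8))*(1 - 1) = (0 + 3*(-⅛))*0 = (0 - 3/8)*0 = -3/8*0 = 0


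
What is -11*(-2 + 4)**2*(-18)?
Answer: 792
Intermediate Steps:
-11*(-2 + 4)**2*(-18) = -11*2**2*(-18) = -11*4*(-18) = -44*(-18) = 792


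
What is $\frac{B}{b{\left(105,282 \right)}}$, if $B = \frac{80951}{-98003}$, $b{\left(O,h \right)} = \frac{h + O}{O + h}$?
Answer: $- \frac{80951}{98003} \approx -0.826$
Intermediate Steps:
$b{\left(O,h \right)} = 1$ ($b{\left(O,h \right)} = \frac{O + h}{O + h} = 1$)
$B = - \frac{80951}{98003}$ ($B = 80951 \left(- \frac{1}{98003}\right) = - \frac{80951}{98003} \approx -0.826$)
$\frac{B}{b{\left(105,282 \right)}} = - \frac{80951}{98003 \cdot 1} = \left(- \frac{80951}{98003}\right) 1 = - \frac{80951}{98003}$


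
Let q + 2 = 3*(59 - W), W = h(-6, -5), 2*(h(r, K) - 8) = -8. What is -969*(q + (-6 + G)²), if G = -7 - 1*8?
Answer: -585276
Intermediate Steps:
G = -15 (G = -7 - 8 = -15)
h(r, K) = 4 (h(r, K) = 8 + (½)*(-8) = 8 - 4 = 4)
W = 4
q = 163 (q = -2 + 3*(59 - 1*4) = -2 + 3*(59 - 4) = -2 + 3*55 = -2 + 165 = 163)
-969*(q + (-6 + G)²) = -969*(163 + (-6 - 15)²) = -969*(163 + (-21)²) = -969*(163 + 441) = -969*604 = -585276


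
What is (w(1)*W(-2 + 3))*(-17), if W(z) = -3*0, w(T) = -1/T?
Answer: 0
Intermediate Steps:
W(z) = 0
(w(1)*W(-2 + 3))*(-17) = (-1/1*0)*(-17) = (-1*1*0)*(-17) = -1*0*(-17) = 0*(-17) = 0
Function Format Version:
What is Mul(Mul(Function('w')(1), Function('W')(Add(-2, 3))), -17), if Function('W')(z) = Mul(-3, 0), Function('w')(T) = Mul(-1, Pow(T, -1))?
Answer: 0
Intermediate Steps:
Function('W')(z) = 0
Mul(Mul(Function('w')(1), Function('W')(Add(-2, 3))), -17) = Mul(Mul(Mul(-1, Pow(1, -1)), 0), -17) = Mul(Mul(Mul(-1, 1), 0), -17) = Mul(Mul(-1, 0), -17) = Mul(0, -17) = 0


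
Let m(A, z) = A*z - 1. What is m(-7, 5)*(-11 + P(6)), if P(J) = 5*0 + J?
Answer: 180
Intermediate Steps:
m(A, z) = -1 + A*z
P(J) = J (P(J) = 0 + J = J)
m(-7, 5)*(-11 + P(6)) = (-1 - 7*5)*(-11 + 6) = (-1 - 35)*(-5) = -36*(-5) = 180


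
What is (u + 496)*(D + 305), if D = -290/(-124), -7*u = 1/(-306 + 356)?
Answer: 661585789/4340 ≈ 1.5244e+5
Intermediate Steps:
u = -1/350 (u = -1/(7*(-306 + 356)) = -⅐/50 = -⅐*1/50 = -1/350 ≈ -0.0028571)
D = 145/62 (D = -290*(-1/124) = 145/62 ≈ 2.3387)
(u + 496)*(D + 305) = (-1/350 + 496)*(145/62 + 305) = (173599/350)*(19055/62) = 661585789/4340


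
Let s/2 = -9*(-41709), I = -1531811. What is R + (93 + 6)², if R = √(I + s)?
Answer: 9801 + I*√781049 ≈ 9801.0 + 883.77*I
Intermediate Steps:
s = 750762 (s = 2*(-9*(-41709)) = 2*375381 = 750762)
R = I*√781049 (R = √(-1531811 + 750762) = √(-781049) = I*√781049 ≈ 883.77*I)
R + (93 + 6)² = I*√781049 + (93 + 6)² = I*√781049 + 99² = I*√781049 + 9801 = 9801 + I*√781049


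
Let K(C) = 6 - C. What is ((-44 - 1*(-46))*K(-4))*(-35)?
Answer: -700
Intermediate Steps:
((-44 - 1*(-46))*K(-4))*(-35) = ((-44 - 1*(-46))*(6 - 1*(-4)))*(-35) = ((-44 + 46)*(6 + 4))*(-35) = (2*10)*(-35) = 20*(-35) = -700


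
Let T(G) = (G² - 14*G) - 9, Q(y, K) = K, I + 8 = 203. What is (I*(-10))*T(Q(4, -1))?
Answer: -11700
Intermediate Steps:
I = 195 (I = -8 + 203 = 195)
T(G) = -9 + G² - 14*G
(I*(-10))*T(Q(4, -1)) = (195*(-10))*(-9 + (-1)² - 14*(-1)) = -1950*(-9 + 1 + 14) = -1950*6 = -11700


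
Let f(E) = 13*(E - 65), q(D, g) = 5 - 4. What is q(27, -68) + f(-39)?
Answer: -1351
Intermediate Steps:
q(D, g) = 1
f(E) = -845 + 13*E (f(E) = 13*(-65 + E) = -845 + 13*E)
q(27, -68) + f(-39) = 1 + (-845 + 13*(-39)) = 1 + (-845 - 507) = 1 - 1352 = -1351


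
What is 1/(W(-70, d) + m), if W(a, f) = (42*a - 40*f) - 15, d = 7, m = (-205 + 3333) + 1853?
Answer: 1/1746 ≈ 0.00057274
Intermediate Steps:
m = 4981 (m = 3128 + 1853 = 4981)
W(a, f) = -15 - 40*f + 42*a (W(a, f) = (-40*f + 42*a) - 15 = -15 - 40*f + 42*a)
1/(W(-70, d) + m) = 1/((-15 - 40*7 + 42*(-70)) + 4981) = 1/((-15 - 280 - 2940) + 4981) = 1/(-3235 + 4981) = 1/1746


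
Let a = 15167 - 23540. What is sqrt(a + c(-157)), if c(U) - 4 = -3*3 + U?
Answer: I*sqrt(8535) ≈ 92.385*I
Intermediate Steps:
a = -8373
c(U) = -5 + U (c(U) = 4 + (-3*3 + U) = 4 + (-9 + U) = -5 + U)
sqrt(a + c(-157)) = sqrt(-8373 + (-5 - 157)) = sqrt(-8373 - 162) = sqrt(-8535) = I*sqrt(8535)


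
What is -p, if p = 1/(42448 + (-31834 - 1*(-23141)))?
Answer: -1/33755 ≈ -2.9625e-5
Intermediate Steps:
p = 1/33755 (p = 1/(42448 + (-31834 + 23141)) = 1/(42448 - 8693) = 1/33755 ≈ 2.9625e-5)
-p = -1*1/33755 = -1/33755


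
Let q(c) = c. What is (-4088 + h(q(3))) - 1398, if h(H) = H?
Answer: -5483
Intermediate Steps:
(-4088 + h(q(3))) - 1398 = (-4088 + 3) - 1398 = -4085 - 1398 = -5483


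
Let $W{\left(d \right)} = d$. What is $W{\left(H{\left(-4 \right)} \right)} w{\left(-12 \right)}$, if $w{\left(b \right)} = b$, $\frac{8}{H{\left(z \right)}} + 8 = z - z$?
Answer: $12$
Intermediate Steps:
$H{\left(z \right)} = -1$ ($H{\left(z \right)} = \frac{8}{-8 + \left(z - z\right)} = \frac{8}{-8 + 0} = \frac{8}{-8} = 8 \left(- \frac{1}{8}\right) = -1$)
$W{\left(H{\left(-4 \right)} \right)} w{\left(-12 \right)} = \left(-1\right) \left(-12\right) = 12$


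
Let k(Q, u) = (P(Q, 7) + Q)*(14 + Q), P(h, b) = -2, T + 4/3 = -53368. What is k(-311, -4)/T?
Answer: -278883/160108 ≈ -1.7418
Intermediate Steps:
T = -160108/3 (T = -4/3 - 53368 = -160108/3 ≈ -53369.)
k(Q, u) = (-2 + Q)*(14 + Q)
k(-311, -4)/T = (-28 + (-311)² + 12*(-311))/(-160108/3) = (-28 + 96721 - 3732)*(-3/160108) = 92961*(-3/160108) = -278883/160108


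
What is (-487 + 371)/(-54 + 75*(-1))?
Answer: 116/129 ≈ 0.89923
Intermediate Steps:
(-487 + 371)/(-54 + 75*(-1)) = -116/(-54 - 75) = -116/(-129) = -116*(-1/129) = 116/129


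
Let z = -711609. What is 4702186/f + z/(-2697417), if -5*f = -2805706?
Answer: 10902557984794/1261359843567 ≈ 8.6435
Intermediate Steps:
f = 2805706/5 (f = -1/5*(-2805706) = 2805706/5 ≈ 5.6114e+5)
4702186/f + z/(-2697417) = 4702186/(2805706/5) - 711609/(-2697417) = 4702186*(5/2805706) - 711609*(-1/2697417) = 11755465/1402853 + 237203/899139 = 10902557984794/1261359843567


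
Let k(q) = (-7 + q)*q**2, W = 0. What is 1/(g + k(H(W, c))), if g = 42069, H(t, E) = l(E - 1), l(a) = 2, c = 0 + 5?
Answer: 1/42049 ≈ 2.3782e-5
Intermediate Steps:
c = 5
H(t, E) = 2
k(q) = q**2*(-7 + q)
1/(g + k(H(W, c))) = 1/(42069 + 2**2*(-7 + 2)) = 1/(42069 + 4*(-5)) = 1/(42069 - 20) = 1/42049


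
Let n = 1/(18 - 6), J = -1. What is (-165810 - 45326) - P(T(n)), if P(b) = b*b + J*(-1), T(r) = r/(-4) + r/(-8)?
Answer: -216204289/1024 ≈ -2.1114e+5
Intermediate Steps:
n = 1/12 ≈ 0.083333
T(r) = -3*r/8 (T(r) = r*(-1/4) + r*(-1/8) = -r/4 - r/8 = -3*r/8)
P(b) = 1 + b**2 (P(b) = b*b - 1*(-1) = b**2 + 1 = 1 + b**2)
(-165810 - 45326) - P(T(n)) = (-165810 - 45326) - (1 + (-3/8*1/12)**2) = -211136 - (1 + (-1/32)**2) = -211136 - (1 + 1/1024) = -211136 - 1*1025/1024 = -211136 - 1025/1024 = -216204289/1024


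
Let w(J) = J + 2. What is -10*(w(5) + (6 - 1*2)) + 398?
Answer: 288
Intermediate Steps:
w(J) = 2 + J
-10*(w(5) + (6 - 1*2)) + 398 = -10*((2 + 5) + (6 - 1*2)) + 398 = -10*(7 + (6 - 2)) + 398 = -10*(7 + 4) + 398 = -10*11 + 398 = -110 + 398 = 288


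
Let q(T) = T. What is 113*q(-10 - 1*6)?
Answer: -1808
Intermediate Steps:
113*q(-10 - 1*6) = 113*(-10 - 1*6) = 113*(-10 - 6) = 113*(-16) = -1808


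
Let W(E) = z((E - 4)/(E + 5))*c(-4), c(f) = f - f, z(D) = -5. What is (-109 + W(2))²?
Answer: 11881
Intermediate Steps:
c(f) = 0
W(E) = 0 (W(E) = -5*0 = 0)
(-109 + W(2))² = (-109 + 0)² = (-109)² = 11881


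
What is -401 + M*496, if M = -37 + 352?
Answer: 155839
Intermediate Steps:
M = 315
-401 + M*496 = -401 + 315*496 = -401 + 156240 = 155839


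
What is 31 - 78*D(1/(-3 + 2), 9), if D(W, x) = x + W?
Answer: -593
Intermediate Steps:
D(W, x) = W + x
31 - 78*D(1/(-3 + 2), 9) = 31 - 78*(1/(-3 + 2) + 9) = 31 - 78*(1/(-1) + 9) = 31 - 78*(-1 + 9) = 31 - 78*8 = 31 - 624 = -593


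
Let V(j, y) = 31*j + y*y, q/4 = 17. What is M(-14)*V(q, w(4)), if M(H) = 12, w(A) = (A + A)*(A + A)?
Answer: 74448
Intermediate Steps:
w(A) = 4*A² (w(A) = (2*A)*(2*A) = 4*A²)
q = 68 (q = 4*17 = 68)
V(j, y) = y² + 31*j (V(j, y) = 31*j + y² = y² + 31*j)
M(-14)*V(q, w(4)) = 12*((4*4²)² + 31*68) = 12*((4*16)² + 2108) = 12*(64² + 2108) = 12*(4096 + 2108) = 12*6204 = 74448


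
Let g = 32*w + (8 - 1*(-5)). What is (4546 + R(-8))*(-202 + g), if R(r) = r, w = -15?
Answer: -3035922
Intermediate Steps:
g = -467 (g = 32*(-15) + (8 - 1*(-5)) = -480 + (8 + 5) = -480 + 13 = -467)
(4546 + R(-8))*(-202 + g) = (4546 - 8)*(-202 - 467) = 4538*(-669) = -3035922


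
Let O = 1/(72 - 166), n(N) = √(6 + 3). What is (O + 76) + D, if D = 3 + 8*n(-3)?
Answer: 9681/94 ≈ 102.99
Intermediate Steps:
n(N) = 3 (n(N) = √9 = 3)
O = -1/94 (O = 1/(-94) = -1/94 ≈ -0.010638)
D = 27 (D = 3 + 8*3 = 3 + 24 = 27)
(O + 76) + D = (-1/94 + 76) + 27 = 7143/94 + 27 = 9681/94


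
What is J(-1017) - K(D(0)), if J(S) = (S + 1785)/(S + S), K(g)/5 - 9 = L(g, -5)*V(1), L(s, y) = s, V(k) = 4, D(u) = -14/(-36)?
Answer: -54059/1017 ≈ -53.155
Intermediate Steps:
D(u) = 7/18 (D(u) = -14*(-1/36) = 7/18)
K(g) = 45 + 20*g (K(g) = 45 + 5*(g*4) = 45 + 5*(4*g) = 45 + 20*g)
J(S) = (1785 + S)/(2*S) (J(S) = (1785 + S)/((2*S)) = (1785 + S)*(1/(2*S)) = (1785 + S)/(2*S))
J(-1017) - K(D(0)) = (½)*(1785 - 1017)/(-1017) - (45 + 20*(7/18)) = (½)*(-1/1017)*768 - (45 + 70/9) = -128/339 - 1*475/9 = -128/339 - 475/9 = -54059/1017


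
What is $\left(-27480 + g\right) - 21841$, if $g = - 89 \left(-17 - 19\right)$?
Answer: $-46117$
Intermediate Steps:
$g = 3204$ ($g = \left(-89\right) \left(-36\right) = 3204$)
$\left(-27480 + g\right) - 21841 = \left(-27480 + 3204\right) - 21841 = -24276 - 21841 = -46117$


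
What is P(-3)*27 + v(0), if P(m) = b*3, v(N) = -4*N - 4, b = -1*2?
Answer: -166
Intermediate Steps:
b = -2
v(N) = -4 - 4*N
P(m) = -6 (P(m) = -2*3 = -6)
P(-3)*27 + v(0) = -6*27 + (-4 - 4*0) = -162 + (-4 + 0) = -162 - 4 = -166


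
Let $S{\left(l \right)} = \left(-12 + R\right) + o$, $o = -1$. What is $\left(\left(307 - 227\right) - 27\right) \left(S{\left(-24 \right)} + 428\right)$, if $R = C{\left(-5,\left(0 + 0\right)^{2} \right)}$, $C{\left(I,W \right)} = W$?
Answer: $21995$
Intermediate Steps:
$R = 0$ ($R = \left(0 + 0\right)^{2} = 0^{2} = 0$)
$S{\left(l \right)} = -13$ ($S{\left(l \right)} = \left(-12 + 0\right) - 1 = -12 - 1 = -13$)
$\left(\left(307 - 227\right) - 27\right) \left(S{\left(-24 \right)} + 428\right) = \left(\left(307 - 227\right) - 27\right) \left(-13 + 428\right) = \left(80 - 27\right) 415 = 53 \cdot 415 = 21995$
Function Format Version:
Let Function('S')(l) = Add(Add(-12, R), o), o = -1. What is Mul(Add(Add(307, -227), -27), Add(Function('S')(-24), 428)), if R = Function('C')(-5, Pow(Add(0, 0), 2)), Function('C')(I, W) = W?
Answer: 21995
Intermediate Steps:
R = 0 (R = Pow(Add(0, 0), 2) = Pow(0, 2) = 0)
Function('S')(l) = -13 (Function('S')(l) = Add(Add(-12, 0), -1) = Add(-12, -1) = -13)
Mul(Add(Add(307, -227), -27), Add(Function('S')(-24), 428)) = Mul(Add(Add(307, -227), -27), Add(-13, 428)) = Mul(Add(80, -27), 415) = Mul(53, 415) = 21995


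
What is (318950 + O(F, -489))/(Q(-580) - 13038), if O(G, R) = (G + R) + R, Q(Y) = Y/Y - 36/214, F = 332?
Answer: -34058528/1394977 ≈ -24.415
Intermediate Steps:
Q(Y) = 89/107 (Q(Y) = 1 - 36*1/214 = 1 - 18/107 = 89/107)
O(G, R) = G + 2*R
(318950 + O(F, -489))/(Q(-580) - 13038) = (318950 + (332 + 2*(-489)))/(89/107 - 13038) = (318950 + (332 - 978))/(-1394977/107) = (318950 - 646)*(-107/1394977) = 318304*(-107/1394977) = -34058528/1394977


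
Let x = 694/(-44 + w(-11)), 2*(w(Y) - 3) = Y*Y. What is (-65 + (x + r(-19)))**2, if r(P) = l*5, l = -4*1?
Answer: 3713329/1521 ≈ 2441.4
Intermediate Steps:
l = -4
r(P) = -20 (r(P) = -4*5 = -20)
w(Y) = 3 + Y**2/2 (w(Y) = 3 + (Y*Y)/2 = 3 + Y**2/2)
x = 1388/39 (x = 694/(-44 + (3 + (1/2)*(-11)**2)) = 694/(-44 + (3 + (1/2)*121)) = 694/(-44 + (3 + 121/2)) = 694/(-44 + 127/2) = 694/(39/2) = 694*(2/39) = 1388/39 ≈ 35.590)
(-65 + (x + r(-19)))**2 = (-65 + (1388/39 - 20))**2 = (-65 + 608/39)**2 = (-1927/39)**2 = 3713329/1521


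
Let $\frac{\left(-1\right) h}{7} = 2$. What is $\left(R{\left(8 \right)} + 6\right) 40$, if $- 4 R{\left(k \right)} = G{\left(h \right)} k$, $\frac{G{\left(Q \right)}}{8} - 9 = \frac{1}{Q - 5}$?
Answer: $- \frac{104240}{19} \approx -5486.3$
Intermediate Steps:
$h = -14$ ($h = \left(-7\right) 2 = -14$)
$G{\left(Q \right)} = 72 + \frac{8}{-5 + Q}$ ($G{\left(Q \right)} = 72 + \frac{8}{Q - 5} = 72 + \frac{8}{-5 + Q}$)
$R{\left(k \right)} = - \frac{340 k}{19}$ ($R{\left(k \right)} = - \frac{\frac{8 \left(-44 + 9 \left(-14\right)\right)}{-5 - 14} k}{4} = - \frac{\frac{8 \left(-44 - 126\right)}{-19} k}{4} = - \frac{8 \left(- \frac{1}{19}\right) \left(-170\right) k}{4} = - \frac{\frac{1360}{19} k}{4} = - \frac{340 k}{19}$)
$\left(R{\left(8 \right)} + 6\right) 40 = \left(\left(- \frac{340}{19}\right) 8 + 6\right) 40 = \left(- \frac{2720}{19} + 6\right) 40 = \left(- \frac{2606}{19}\right) 40 = - \frac{104240}{19}$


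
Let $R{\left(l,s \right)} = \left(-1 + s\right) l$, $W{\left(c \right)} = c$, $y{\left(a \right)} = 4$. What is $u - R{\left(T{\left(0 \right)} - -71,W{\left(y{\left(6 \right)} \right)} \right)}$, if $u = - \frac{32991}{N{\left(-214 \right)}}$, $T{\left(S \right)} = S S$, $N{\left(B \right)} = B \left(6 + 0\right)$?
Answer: $- \frac{80167}{428} \approx -187.31$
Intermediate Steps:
$N{\left(B \right)} = 6 B$ ($N{\left(B \right)} = B 6 = 6 B$)
$T{\left(S \right)} = S^{2}$
$R{\left(l,s \right)} = l \left(-1 + s\right)$
$u = \frac{10997}{428}$ ($u = - \frac{32991}{6 \left(-214\right)} = - \frac{32991}{-1284} = \left(-32991\right) \left(- \frac{1}{1284}\right) = \frac{10997}{428} \approx 25.694$)
$u - R{\left(T{\left(0 \right)} - -71,W{\left(y{\left(6 \right)} \right)} \right)} = \frac{10997}{428} - \left(0^{2} - -71\right) \left(-1 + 4\right) = \frac{10997}{428} - \left(0 + 71\right) 3 = \frac{10997}{428} - 71 \cdot 3 = \frac{10997}{428} - 213 = - \frac{80167}{428}$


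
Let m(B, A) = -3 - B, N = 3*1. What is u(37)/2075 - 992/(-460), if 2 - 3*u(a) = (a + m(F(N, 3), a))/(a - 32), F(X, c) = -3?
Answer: 514393/238625 ≈ 2.1557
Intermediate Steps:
N = 3
u(a) = ⅔ - a/(3*(-32 + a)) (u(a) = ⅔ - (a + (-3 - 1*(-3)))/(3*(a - 32)) = ⅔ - (a + (-3 + 3))/(3*(-32 + a)) = ⅔ - (a + 0)/(3*(-32 + a)) = ⅔ - a/(3*(-32 + a)))
u(37)/2075 - 992/(-460) = ((-64 + 37)/(3*(-32 + 37)))/2075 - 992/(-460) = ((⅓)*(-27)/5)*(1/2075) - 992*(-1/460) = ((⅓)*(⅕)*(-27))*(1/2075) + 248/115 = -9/5*1/2075 + 248/115 = -9/10375 + 248/115 = 514393/238625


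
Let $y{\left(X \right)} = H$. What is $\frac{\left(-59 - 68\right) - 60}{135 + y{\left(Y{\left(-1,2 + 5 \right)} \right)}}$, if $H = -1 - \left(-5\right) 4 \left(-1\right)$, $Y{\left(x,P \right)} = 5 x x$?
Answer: $- \frac{187}{114} \approx -1.6404$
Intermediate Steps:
$Y{\left(x,P \right)} = 5 x^{2}$
$H = -21$ ($H = -1 - \left(-20\right) \left(-1\right) = -1 - 20 = -21$)
$y{\left(X \right)} = -21$
$\frac{\left(-59 - 68\right) - 60}{135 + y{\left(Y{\left(-1,2 + 5 \right)} \right)}} = \frac{\left(-59 - 68\right) - 60}{135 - 21} = \frac{-127 - 60}{114} = \left(-187\right) \frac{1}{114} = - \frac{187}{114}$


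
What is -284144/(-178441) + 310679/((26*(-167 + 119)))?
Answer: -55083259727/222694368 ≈ -247.35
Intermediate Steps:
-284144/(-178441) + 310679/((26*(-167 + 119))) = -284144*(-1/178441) + 310679/((26*(-48))) = 284144/178441 + 310679/(-1248) = 284144/178441 + 310679*(-1/1248) = 284144/178441 - 310679/1248 = -55083259727/222694368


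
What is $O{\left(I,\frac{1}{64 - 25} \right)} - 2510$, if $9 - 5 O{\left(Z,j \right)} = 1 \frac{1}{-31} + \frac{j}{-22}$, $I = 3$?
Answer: $- \frac{333564629}{132990} \approx -2508.2$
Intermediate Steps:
$O{\left(Z,j \right)} = \frac{56}{31} + \frac{j}{110}$ ($O{\left(Z,j \right)} = \frac{9}{5} - \frac{1 \frac{1}{-31} + \frac{j}{-22}}{5} = \frac{9}{5} - \frac{1 \left(- \frac{1}{31}\right) + j \left(- \frac{1}{22}\right)}{5} = \frac{9}{5} - \frac{- \frac{1}{31} - \frac{j}{22}}{5} = \frac{9}{5} + \left(\frac{1}{155} + \frac{j}{110}\right) = \frac{56}{31} + \frac{j}{110}$)
$O{\left(I,\frac{1}{64 - 25} \right)} - 2510 = \left(\frac{56}{31} + \frac{1}{110 \left(64 - 25\right)}\right) - 2510 = \left(\frac{56}{31} + \frac{1}{110 \cdot 39}\right) - 2510 = \left(\frac{56}{31} + \frac{1}{110} \cdot \frac{1}{39}\right) - 2510 = \left(\frac{56}{31} + \frac{1}{4290}\right) - 2510 = \frac{240271}{132990} - 2510 = - \frac{333564629}{132990}$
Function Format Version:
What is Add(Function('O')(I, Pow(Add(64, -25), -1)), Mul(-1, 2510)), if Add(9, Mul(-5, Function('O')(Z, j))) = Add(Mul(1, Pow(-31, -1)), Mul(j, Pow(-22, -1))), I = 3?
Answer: Rational(-333564629, 132990) ≈ -2508.2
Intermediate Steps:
Function('O')(Z, j) = Add(Rational(56, 31), Mul(Rational(1, 110), j)) (Function('O')(Z, j) = Add(Rational(9, 5), Mul(Rational(-1, 5), Add(Mul(1, Pow(-31, -1)), Mul(j, Pow(-22, -1))))) = Add(Rational(9, 5), Mul(Rational(-1, 5), Add(Mul(1, Rational(-1, 31)), Mul(j, Rational(-1, 22))))) = Add(Rational(9, 5), Mul(Rational(-1, 5), Add(Rational(-1, 31), Mul(Rational(-1, 22), j)))) = Add(Rational(9, 5), Add(Rational(1, 155), Mul(Rational(1, 110), j))) = Add(Rational(56, 31), Mul(Rational(1, 110), j)))
Add(Function('O')(I, Pow(Add(64, -25), -1)), Mul(-1, 2510)) = Add(Add(Rational(56, 31), Mul(Rational(1, 110), Pow(Add(64, -25), -1))), Mul(-1, 2510)) = Add(Add(Rational(56, 31), Mul(Rational(1, 110), Pow(39, -1))), -2510) = Add(Add(Rational(56, 31), Mul(Rational(1, 110), Rational(1, 39))), -2510) = Add(Add(Rational(56, 31), Rational(1, 4290)), -2510) = Add(Rational(240271, 132990), -2510) = Rational(-333564629, 132990)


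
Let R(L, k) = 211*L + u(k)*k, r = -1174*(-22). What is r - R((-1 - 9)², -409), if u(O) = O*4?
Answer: -664396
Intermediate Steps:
r = 25828
u(O) = 4*O
R(L, k) = 4*k² + 211*L (R(L, k) = 211*L + (4*k)*k = 211*L + 4*k² = 4*k² + 211*L)
r - R((-1 - 9)², -409) = 25828 - (4*(-409)² + 211*(-1 - 9)²) = 25828 - (4*167281 + 211*(-10)²) = 25828 - (669124 + 211*100) = 25828 - (669124 + 21100) = 25828 - 1*690224 = 25828 - 690224 = -664396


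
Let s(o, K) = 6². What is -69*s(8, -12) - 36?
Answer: -2520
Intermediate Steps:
s(o, K) = 36
-69*s(8, -12) - 36 = -69*36 - 36 = -2484 - 36 = -2520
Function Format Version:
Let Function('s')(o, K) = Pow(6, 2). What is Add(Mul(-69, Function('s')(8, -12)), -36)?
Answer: -2520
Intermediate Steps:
Function('s')(o, K) = 36
Add(Mul(-69, Function('s')(8, -12)), -36) = Add(Mul(-69, 36), -36) = Add(-2484, -36) = -2520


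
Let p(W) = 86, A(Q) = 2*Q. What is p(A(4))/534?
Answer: 43/267 ≈ 0.16105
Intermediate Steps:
p(A(4))/534 = 86/534 = 86*(1/534) = 43/267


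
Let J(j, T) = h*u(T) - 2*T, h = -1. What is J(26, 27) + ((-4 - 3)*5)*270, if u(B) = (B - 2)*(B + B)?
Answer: -10854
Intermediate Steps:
u(B) = 2*B*(-2 + B) (u(B) = (-2 + B)*(2*B) = 2*B*(-2 + B))
J(j, T) = -2*T - 2*T*(-2 + T) (J(j, T) = -2*T*(-2 + T) - 2*T = -2*T - 2*T*(-2 + T))
J(26, 27) + ((-4 - 3)*5)*270 = 2*27*(1 - 1*27) + ((-4 - 3)*5)*270 = 2*27*(1 - 27) - 7*5*270 = 2*27*(-26) - 35*270 = -1404 - 9450 = -10854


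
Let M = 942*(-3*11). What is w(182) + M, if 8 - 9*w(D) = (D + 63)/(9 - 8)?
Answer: -93337/3 ≈ -31112.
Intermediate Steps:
w(D) = -55/9 - D/9 (w(D) = 8/9 - (D + 63)/(9*(9 - 8)) = 8/9 - (63 + D)/(9*1) = 8/9 - (63 + D)/9 = 8/9 + (-7 - D/9) = -55/9 - D/9)
M = -31086 (M = 942*(-33) = -31086)
w(182) + M = (-55/9 - ⅑*182) - 31086 = (-55/9 - 182/9) - 31086 = -79/3 - 31086 = -93337/3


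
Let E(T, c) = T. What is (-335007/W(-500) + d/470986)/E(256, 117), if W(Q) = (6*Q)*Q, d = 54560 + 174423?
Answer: 30948482183/30143104000000 ≈ 0.0010267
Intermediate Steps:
d = 228983
W(Q) = 6*Q²
(-335007/W(-500) + d/470986)/E(256, 117) = (-335007/(6*(-500)²) + 228983/470986)/256 = (-335007/(6*250000) + 228983*(1/470986))*(1/256) = (-335007/1500000 + 228983/470986)*(1/256) = (-335007*1/1500000 + 228983/470986)*(1/256) = (-111669/500000 + 228983/470986)*(1/256) = (30948482183/117746500000)*(1/256) = 30948482183/30143104000000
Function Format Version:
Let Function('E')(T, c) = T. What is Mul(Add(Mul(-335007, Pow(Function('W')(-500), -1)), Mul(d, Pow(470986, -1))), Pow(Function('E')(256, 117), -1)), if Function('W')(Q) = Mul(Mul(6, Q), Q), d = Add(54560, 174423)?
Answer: Rational(30948482183, 30143104000000) ≈ 0.0010267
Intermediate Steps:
d = 228983
Function('W')(Q) = Mul(6, Pow(Q, 2))
Mul(Add(Mul(-335007, Pow(Function('W')(-500), -1)), Mul(d, Pow(470986, -1))), Pow(Function('E')(256, 117), -1)) = Mul(Add(Mul(-335007, Pow(Mul(6, Pow(-500, 2)), -1)), Mul(228983, Pow(470986, -1))), Pow(256, -1)) = Mul(Add(Mul(-335007, Pow(Mul(6, 250000), -1)), Mul(228983, Rational(1, 470986))), Rational(1, 256)) = Mul(Add(Mul(-335007, Pow(1500000, -1)), Rational(228983, 470986)), Rational(1, 256)) = Mul(Add(Mul(-335007, Rational(1, 1500000)), Rational(228983, 470986)), Rational(1, 256)) = Mul(Add(Rational(-111669, 500000), Rational(228983, 470986)), Rational(1, 256)) = Mul(Rational(30948482183, 117746500000), Rational(1, 256)) = Rational(30948482183, 30143104000000)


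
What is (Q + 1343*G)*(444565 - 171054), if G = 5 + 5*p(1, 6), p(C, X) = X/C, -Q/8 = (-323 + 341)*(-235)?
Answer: 22111996795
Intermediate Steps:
Q = 33840 (Q = -8*(-323 + 341)*(-235) = -144*(-235) = -8*(-4230) = 33840)
G = 35 (G = 5 + 5*(6/1) = 5 + 5*(6*1) = 5 + 5*6 = 5 + 30 = 35)
(Q + 1343*G)*(444565 - 171054) = (33840 + 1343*35)*(444565 - 171054) = (33840 + 47005)*273511 = 80845*273511 = 22111996795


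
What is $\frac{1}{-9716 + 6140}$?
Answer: $- \frac{1}{3576} \approx -0.00027964$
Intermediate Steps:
$\frac{1}{-9716 + 6140} = \frac{1}{-3576} = - \frac{1}{3576}$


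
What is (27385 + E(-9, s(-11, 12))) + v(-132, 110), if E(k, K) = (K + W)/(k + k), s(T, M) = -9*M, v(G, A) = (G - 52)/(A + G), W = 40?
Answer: 2712317/99 ≈ 27397.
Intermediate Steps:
v(G, A) = (-52 + G)/(A + G)
E(k, K) = (40 + K)/(2*k) (E(k, K) = (K + 40)/(k + k) = (40 + K)/((2*k)) = (40 + K)*(1/(2*k)) = (40 + K)/(2*k))
(27385 + E(-9, s(-11, 12))) + v(-132, 110) = (27385 + (½)*(40 - 9*12)/(-9)) + (-52 - 132)/(110 - 132) = (27385 + (½)*(-⅑)*(40 - 108)) - 184/(-22) = (27385 + (½)*(-⅑)*(-68)) - 1/22*(-184) = (27385 + 34/9) + 92/11 = 246499/9 + 92/11 = 2712317/99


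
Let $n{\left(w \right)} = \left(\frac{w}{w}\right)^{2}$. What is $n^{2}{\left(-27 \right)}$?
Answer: $1$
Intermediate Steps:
$n{\left(w \right)} = 1$ ($n{\left(w \right)} = 1^{2} = 1$)
$n^{2}{\left(-27 \right)} = 1^{2} = 1$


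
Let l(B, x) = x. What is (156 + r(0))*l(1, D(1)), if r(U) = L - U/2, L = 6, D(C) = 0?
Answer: 0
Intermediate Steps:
r(U) = 6 - U/2
(156 + r(0))*l(1, D(1)) = (156 + (6 - ½*0))*0 = (156 + (6 + 0))*0 = (156 + 6)*0 = 162*0 = 0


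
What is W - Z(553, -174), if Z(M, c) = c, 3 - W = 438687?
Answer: -438510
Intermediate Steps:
W = -438684 (W = 3 - 1*438687 = 3 - 438687 = -438684)
W - Z(553, -174) = -438684 - 1*(-174) = -438684 + 174 = -438510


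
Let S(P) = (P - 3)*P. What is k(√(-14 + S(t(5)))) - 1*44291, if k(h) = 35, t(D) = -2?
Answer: -44256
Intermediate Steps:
S(P) = P*(-3 + P) (S(P) = (-3 + P)*P = P*(-3 + P))
k(√(-14 + S(t(5)))) - 1*44291 = 35 - 1*44291 = 35 - 44291 = -44256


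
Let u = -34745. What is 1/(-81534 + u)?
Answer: -1/116279 ≈ -8.6000e-6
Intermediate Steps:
1/(-81534 + u) = 1/(-81534 - 34745) = 1/(-116279) = -1/116279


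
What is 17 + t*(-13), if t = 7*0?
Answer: 17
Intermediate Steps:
t = 0
17 + t*(-13) = 17 + 0*(-13) = 17 + 0 = 17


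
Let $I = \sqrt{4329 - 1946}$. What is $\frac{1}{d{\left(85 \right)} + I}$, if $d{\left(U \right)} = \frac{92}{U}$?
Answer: $- \frac{7820}{17208711} + \frac{7225 \sqrt{2383}}{17208711} \approx 0.020041$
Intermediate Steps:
$I = \sqrt{2383} \approx 48.816$
$\frac{1}{d{\left(85 \right)} + I} = \frac{1}{\frac{92}{85} + \sqrt{2383}}$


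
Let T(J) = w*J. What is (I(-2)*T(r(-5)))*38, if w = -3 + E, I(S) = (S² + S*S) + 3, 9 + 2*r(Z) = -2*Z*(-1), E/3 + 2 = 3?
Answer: 0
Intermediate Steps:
E = 3 (E = -6 + 3*3 = -6 + 9 = 3)
r(Z) = -9/2 + Z (r(Z) = -9/2 + (-2*Z*(-1))/2 = -9/2 + (2*Z)/2 = -9/2 + Z)
I(S) = 3 + 2*S² (I(S) = (S² + S²) + 3 = 2*S² + 3 = 3 + 2*S²)
w = 0 (w = -3 + 3 = 0)
T(J) = 0 (T(J) = 0*J = 0)
(I(-2)*T(r(-5)))*38 = ((3 + 2*(-2)²)*0)*38 = ((3 + 2*4)*0)*38 = ((3 + 8)*0)*38 = (11*0)*38 = 0*38 = 0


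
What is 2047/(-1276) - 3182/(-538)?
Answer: 1479473/343244 ≈ 4.3103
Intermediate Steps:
2047/(-1276) - 3182/(-538) = 2047*(-1/1276) - 3182*(-1/538) = -2047/1276 + 1591/269 = 1479473/343244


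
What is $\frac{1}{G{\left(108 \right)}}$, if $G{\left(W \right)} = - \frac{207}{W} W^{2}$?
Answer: $- \frac{1}{22356} \approx -4.4731 \cdot 10^{-5}$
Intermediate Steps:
$G{\left(W \right)} = - 207 W$
$\frac{1}{G{\left(108 \right)}} = \frac{1}{\left(-207\right) 108} = \frac{1}{-22356} = - \frac{1}{22356}$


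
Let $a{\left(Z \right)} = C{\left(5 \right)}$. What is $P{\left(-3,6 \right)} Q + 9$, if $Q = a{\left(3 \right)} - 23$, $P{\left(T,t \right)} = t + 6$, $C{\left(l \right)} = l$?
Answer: $-207$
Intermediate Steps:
$a{\left(Z \right)} = 5$
$P{\left(T,t \right)} = 6 + t$
$Q = -18$ ($Q = 5 - 23 = -18$)
$P{\left(-3,6 \right)} Q + 9 = \left(6 + 6\right) \left(-18\right) + 9 = 12 \left(-18\right) + 9 = -216 + 9 = -207$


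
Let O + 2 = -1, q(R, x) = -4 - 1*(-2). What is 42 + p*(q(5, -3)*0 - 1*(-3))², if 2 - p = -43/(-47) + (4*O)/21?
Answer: 18723/329 ≈ 56.909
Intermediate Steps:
q(R, x) = -2 (q(R, x) = -4 + 2 = -2)
O = -3 (O = -2 - 1 = -3)
p = 545/329 (p = 2 - (-43/(-47) + (4*(-3))/21) = 2 - (-43*(-1/47) - 12*1/21) = 2 - (43/47 - 4/7) = 2 - 1*113/329 = 2 - 113/329 = 545/329 ≈ 1.6565)
42 + p*(q(5, -3)*0 - 1*(-3))² = 42 + 545*(-2*0 - 1*(-3))²/329 = 42 + 545*(0 + 3)²/329 = 42 + (545/329)*3² = 42 + (545/329)*9 = 42 + 4905/329 = 18723/329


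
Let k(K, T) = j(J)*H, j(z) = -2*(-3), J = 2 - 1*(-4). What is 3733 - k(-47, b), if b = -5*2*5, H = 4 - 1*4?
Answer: 3733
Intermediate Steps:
J = 6 (J = 2 + 4 = 6)
j(z) = 6
H = 0 (H = 4 - 4 = 0)
b = -50 (b = -10*5 = -50)
k(K, T) = 0 (k(K, T) = 6*0 = 0)
3733 - k(-47, b) = 3733 - 1*0 = 3733 + 0 = 3733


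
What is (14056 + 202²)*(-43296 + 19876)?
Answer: -1284821200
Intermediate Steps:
(14056 + 202²)*(-43296 + 19876) = (14056 + 40804)*(-23420) = 54860*(-23420) = -1284821200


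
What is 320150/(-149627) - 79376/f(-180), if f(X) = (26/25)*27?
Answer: -148572282050/52519077 ≈ -2828.9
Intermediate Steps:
f(X) = 702/25 (f(X) = (26*(1/25))*27 = (26/25)*27 = 702/25)
320150/(-149627) - 79376/f(-180) = 320150/(-149627) - 79376/702/25 = 320150*(-1/149627) - 79376*25/702 = -320150/149627 - 992200/351 = -148572282050/52519077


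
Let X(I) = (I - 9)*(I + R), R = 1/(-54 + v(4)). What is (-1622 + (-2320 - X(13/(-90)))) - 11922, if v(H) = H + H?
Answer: -738936578/46575 ≈ -15866.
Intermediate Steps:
v(H) = 2*H
R = -1/46 (R = 1/(-54 + 2*4) = 1/(-54 + 8) = 1/(-46) = -1/46 ≈ -0.021739)
X(I) = (-9 + I)*(-1/46 + I) (X(I) = (I - 9)*(I - 1/46) = (-9 + I)*(-1/46 + I))
(-1622 + (-2320 - X(13/(-90)))) - 11922 = (-1622 + (-2320 - (9/46 + (13/(-90))² - 5395/(46*(-90))))) - 11922 = (-1622 + (-2320 - (9/46 + (13*(-1/90))² - 5395*(-1)/(46*90)))) - 11922 = (-1622 + (-2320 - (9/46 + (-13/90)² - 415/46*(-13/90)))) - 11922 = (-1622 + (-2320 - (9/46 + 169/8100 + 1079/828))) - 11922 = (-1622 + (-2320 - 1*70778/46575)) - 11922 = (-1622 + (-2320 - 70778/46575)) - 11922 = (-1622 - 108124778/46575) - 11922 = -183669428/46575 - 11922 = -738936578/46575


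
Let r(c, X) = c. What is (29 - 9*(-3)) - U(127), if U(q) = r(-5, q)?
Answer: 61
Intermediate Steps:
U(q) = -5
(29 - 9*(-3)) - U(127) = (29 - 9*(-3)) - 1*(-5) = (29 + 27) + 5 = 56 + 5 = 61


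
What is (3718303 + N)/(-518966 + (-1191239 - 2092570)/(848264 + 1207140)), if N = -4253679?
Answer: 1100413971904/1066688076073 ≈ 1.0316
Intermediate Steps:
(3718303 + N)/(-518966 + (-1191239 - 2092570)/(848264 + 1207140)) = (3718303 - 4253679)/(-518966 + (-1191239 - 2092570)/(848264 + 1207140)) = -535376/(-518966 - 3283809/2055404) = -535376/(-1066688076073/2055404) = -535376*(-2055404/1066688076073) = 1100413971904/1066688076073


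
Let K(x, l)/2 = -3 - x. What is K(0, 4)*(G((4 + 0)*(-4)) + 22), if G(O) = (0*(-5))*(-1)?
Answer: -132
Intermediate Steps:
K(x, l) = -6 - 2*x (K(x, l) = 2*(-3 - x) = -6 - 2*x)
G(O) = 0 (G(O) = 0*(-1) = 0)
K(0, 4)*(G((4 + 0)*(-4)) + 22) = (-6 - 2*0)*(0 + 22) = (-6 + 0)*22 = -6*22 = -132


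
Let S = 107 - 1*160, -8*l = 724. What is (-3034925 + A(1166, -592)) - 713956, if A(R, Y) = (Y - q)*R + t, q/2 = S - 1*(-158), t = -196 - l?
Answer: -9368237/2 ≈ -4.6841e+6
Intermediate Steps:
l = -181/2 (l = -⅛*724 = -181/2 ≈ -90.500)
S = -53 (S = 107 - 160 = -53)
t = -211/2 (t = -196 - 1*(-181/2) = -196 + 181/2 = -211/2 ≈ -105.50)
q = 210 (q = 2*(-53 - 1*(-158)) = 2*(-53 + 158) = 2*105 = 210)
A(R, Y) = -211/2 + R*(-210 + Y) (A(R, Y) = (Y - 1*210)*R - 211/2 = (Y - 210)*R - 211/2 = (-210 + Y)*R - 211/2 = R*(-210 + Y) - 211/2 = -211/2 + R*(-210 + Y))
(-3034925 + A(1166, -592)) - 713956 = (-3034925 + (-211/2 - 210*1166 + 1166*(-592))) - 713956 = (-3034925 + (-211/2 - 244860 - 690272)) - 713956 = (-3034925 - 1870475/2) - 713956 = -7940325/2 - 713956 = -9368237/2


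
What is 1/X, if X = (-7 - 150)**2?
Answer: 1/24649 ≈ 4.0570e-5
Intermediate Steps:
X = 24649 (X = (-157)**2 = 24649)
1/X = 1/24649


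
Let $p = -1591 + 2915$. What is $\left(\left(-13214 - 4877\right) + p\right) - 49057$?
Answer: $-65824$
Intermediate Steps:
$p = 1324$
$\left(\left(-13214 - 4877\right) + p\right) - 49057 = \left(\left(-13214 - 4877\right) + 1324\right) - 49057 = \left(-18091 + 1324\right) - 49057 = -16767 - 49057 = -65824$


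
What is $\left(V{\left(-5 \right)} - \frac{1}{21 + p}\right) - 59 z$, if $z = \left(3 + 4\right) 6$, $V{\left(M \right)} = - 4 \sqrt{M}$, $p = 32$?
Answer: $- \frac{131335}{53} - 4 i \sqrt{5} \approx -2478.0 - 8.9443 i$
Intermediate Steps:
$z = 42$ ($z = 7 \cdot 6 = 42$)
$\left(V{\left(-5 \right)} - \frac{1}{21 + p}\right) - 59 z = \left(- 4 \sqrt{-5} - \frac{1}{21 + 32}\right) - 2478 = \left(- 4 i \sqrt{5} - \frac{1}{53}\right) - 2478 = \left(- \frac{1}{53} - 4 i \sqrt{5}\right) - 2478 = - \frac{131335}{53} - 4 i \sqrt{5}$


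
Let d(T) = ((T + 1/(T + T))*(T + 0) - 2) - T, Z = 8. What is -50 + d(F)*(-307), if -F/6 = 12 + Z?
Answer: -8914459/2 ≈ -4.4572e+6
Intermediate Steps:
F = -120 (F = -6*(12 + 8) = -6*20 = -120)
d(T) = -2 - T + T*(T + 1/(2*T)) (d(T) = ((T + 1/(2*T))*T - 2) - T = (T*(T + 1/(2*T)) - 2) - T = (-2 + T*(T + 1/(2*T))) - T = -2 - T + T*(T + 1/(2*T)))
-50 + d(F)*(-307) = -50 + (-3/2 + (-120)**2 - 1*(-120))*(-307) = -50 + (-3/2 + 14400 + 120)*(-307) = -50 + (29037/2)*(-307) = -50 - 8914359/2 = -8914459/2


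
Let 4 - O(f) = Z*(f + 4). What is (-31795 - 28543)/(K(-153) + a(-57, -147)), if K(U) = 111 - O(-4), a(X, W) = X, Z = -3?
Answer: -30169/25 ≈ -1206.8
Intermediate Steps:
O(f) = 16 + 3*f (O(f) = 4 - (-3)*(f + 4) = 4 - (-3)*(4 + f) = 4 - (-12 - 3*f) = 4 + (12 + 3*f) = 16 + 3*f)
K(U) = 107 (K(U) = 111 - (16 + 3*(-4)) = 111 - (16 - 12) = 111 - 1*4 = 111 - 4 = 107)
(-31795 - 28543)/(K(-153) + a(-57, -147)) = (-31795 - 28543)/(107 - 57) = -60338/50 = -60338*1/50 = -30169/25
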